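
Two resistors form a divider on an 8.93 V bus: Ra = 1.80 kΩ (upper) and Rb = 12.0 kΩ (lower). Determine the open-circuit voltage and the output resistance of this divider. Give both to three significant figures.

V_th = 7.77 V, R_th = 1.57 kΩ

V_th is the open-circuit tap voltage: 8.93 × 12.0/(1.80 + 12.0) = 7.77 V.
With the supply zeroed, Ra and Rb appear in parallel from the tap: R_th = Ra‖Rb = (1.80 × 12.0)/13.80 = 1.57 kΩ.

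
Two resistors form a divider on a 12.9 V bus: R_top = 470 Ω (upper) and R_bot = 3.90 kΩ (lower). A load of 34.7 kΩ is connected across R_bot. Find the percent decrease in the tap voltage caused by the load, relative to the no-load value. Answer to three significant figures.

The divider's output (Thévenin) resistance is R_top‖R_bot = 419.5 Ω.
Fractional drop under load = R_th/(R_th + R_L) = 419.5 / (419.5 + 34700) = 0.01194.
So the output falls by 1.19 %.

1.19 %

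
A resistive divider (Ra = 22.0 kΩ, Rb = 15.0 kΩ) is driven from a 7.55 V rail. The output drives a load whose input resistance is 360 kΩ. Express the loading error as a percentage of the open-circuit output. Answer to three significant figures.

2.42 %

The divider's output (Thévenin) resistance is Ra‖Rb = 8.919 kΩ.
Fractional drop under load = R_th/(R_th + R_L) = 8.919 / (8.919 + 360) = 0.02418.
So the output falls by 2.42 %.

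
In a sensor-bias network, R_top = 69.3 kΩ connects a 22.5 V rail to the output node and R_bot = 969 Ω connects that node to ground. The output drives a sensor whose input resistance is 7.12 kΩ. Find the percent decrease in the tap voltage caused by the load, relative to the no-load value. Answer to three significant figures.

Unloaded V = 22.5 × 969/70270 = 0.31027 V.
Loaded: R_bot‖R_L = 852.9 Ω, giving V = 22.5 × 852.9/70150 = 0.27356 V.
Drop = (0.31027 − 0.27356) / 0.31027 = 11.8 %.

11.8 %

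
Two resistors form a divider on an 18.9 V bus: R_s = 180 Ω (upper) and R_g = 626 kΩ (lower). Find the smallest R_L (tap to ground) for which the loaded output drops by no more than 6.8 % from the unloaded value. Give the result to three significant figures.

Output resistance R_th = R_s‖R_g = (180 × 626000)/626200 = 179.9 Ω.
The fractional drop is R_th/(R_th + R_L); requiring this ≤ 0.0680 gives R_L ≥ R_th(1/0.0680 − 1) = 179.9 × 13.71 = 2.47 kΩ.

R_L(min) ≈ 2.47 kΩ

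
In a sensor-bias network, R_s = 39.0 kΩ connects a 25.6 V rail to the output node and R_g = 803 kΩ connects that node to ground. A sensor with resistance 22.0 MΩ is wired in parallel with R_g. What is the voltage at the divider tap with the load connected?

V_out ≈ 24.4 V

The load sits in parallel with R_g: R_g‖R_L = (803 × 22000) / (803 + 22000) = 774.7 kΩ.
V_out = 25.6 × 774.7 / (39.0 + 774.7) = 25.6 × 774.7/813.7 = 24.4 V.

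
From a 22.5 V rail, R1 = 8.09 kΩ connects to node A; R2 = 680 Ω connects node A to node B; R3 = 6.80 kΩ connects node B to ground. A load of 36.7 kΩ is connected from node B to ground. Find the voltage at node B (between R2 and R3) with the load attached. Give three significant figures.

V ≈ 8.90 V

At node B, R3 is in parallel with the load: R3‖R_L = 5737 Ω.
Below node A the resistance is R2 + (R3‖R_L) = 6417 Ω, so V_A = 22.5 × 6417/14510 = 9.953 V.
Then V_B = V_A × (R3‖R_L)/(R2 + R3‖R_L) = 9.953 × 5737/6417 = 8.90 V.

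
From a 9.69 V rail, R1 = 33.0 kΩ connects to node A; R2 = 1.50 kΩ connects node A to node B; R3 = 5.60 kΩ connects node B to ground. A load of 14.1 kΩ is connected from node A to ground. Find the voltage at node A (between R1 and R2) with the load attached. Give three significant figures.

Below node A the series string R2+R3 = 7.100 kΩ sits in parallel with the 14.1 kΩ load: 4.722 kΩ.
V_A = 9.69 × 4.722/(33.0 + 4.722) = 1.21 V.

V ≈ 1.21 V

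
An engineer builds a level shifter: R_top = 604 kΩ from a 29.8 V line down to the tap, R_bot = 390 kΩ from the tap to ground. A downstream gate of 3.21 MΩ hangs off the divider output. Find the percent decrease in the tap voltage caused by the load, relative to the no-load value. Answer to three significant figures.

6.88 %

The divider's output (Thévenin) resistance is R_top‖R_bot = 237.0 kΩ.
Fractional drop under load = R_th/(R_th + R_L) = 237.0 / (237.0 + 3210) = 0.06875.
So the output falls by 6.88 %.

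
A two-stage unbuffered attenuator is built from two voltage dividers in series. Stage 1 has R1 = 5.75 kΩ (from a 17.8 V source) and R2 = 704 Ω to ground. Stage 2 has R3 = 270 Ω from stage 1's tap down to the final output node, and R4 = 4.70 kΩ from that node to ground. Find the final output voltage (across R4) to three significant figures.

Stage 2 presents R3+R4 = 4970 Ω as a load on stage 1's tap.
Stage 1's lower leg becomes R2‖(R3+R4) = 616.7 Ω, so V_mid = 17.8 × 616.7/6367 = 1.724 V.
Stage 2 is itself unloaded: V_out = V_mid × R4/(R3+R4) = 1.724 × 4700/4970 = 1.63 V.

V_out ≈ 1.63 V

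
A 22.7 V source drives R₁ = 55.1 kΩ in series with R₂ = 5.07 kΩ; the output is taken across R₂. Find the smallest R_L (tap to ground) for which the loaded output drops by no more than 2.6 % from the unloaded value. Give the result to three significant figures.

Output resistance R_th = R₁‖R₂ = (55.1 × 5.07)/60.17 = 4.643 kΩ.
The fractional drop is R_th/(R_th + R_L); requiring this ≤ 0.0260 gives R_L ≥ R_th(1/0.0260 − 1) = 4.643 × 37.46 = 174 kΩ.

R_L(min) ≈ 174 kΩ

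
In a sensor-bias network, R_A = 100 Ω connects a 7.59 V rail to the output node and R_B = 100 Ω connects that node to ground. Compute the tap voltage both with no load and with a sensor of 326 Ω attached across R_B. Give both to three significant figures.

Open-circuit: V = 7.59 × 100/(100 + 100) = 3.79 V.
With the load, R_B becomes R_B‖R_L = 76.53 Ω, so V = 7.59 × 76.53/176.5 = 3.29 V.

Unloaded: 3.79 V; loaded: 3.29 V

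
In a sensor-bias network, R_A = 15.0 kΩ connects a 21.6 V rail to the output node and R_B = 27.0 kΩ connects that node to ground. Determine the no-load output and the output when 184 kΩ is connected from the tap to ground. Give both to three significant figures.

Open-circuit: V = 21.6 × 27.0/(15.0 + 27.0) = 13.9 V.
With the load, R_B becomes R_B‖R_L = 23.55 kΩ, so V = 21.6 × 23.55/38.55 = 13.2 V.

Unloaded: 13.9 V; loaded: 13.2 V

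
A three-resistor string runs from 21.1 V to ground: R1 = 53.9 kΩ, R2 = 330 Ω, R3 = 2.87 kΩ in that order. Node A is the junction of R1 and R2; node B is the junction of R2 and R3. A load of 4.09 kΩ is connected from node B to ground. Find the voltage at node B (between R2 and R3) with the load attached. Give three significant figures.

At node B, R3 is in parallel with the load: R3‖R_L = 1687 Ω.
Below node A the resistance is R2 + (R3‖R_L) = 2017 Ω, so V_A = 21.1 × 2017/55920 = 0.7609 V.
Then V_B = V_A × (R3‖R_L)/(R2 + R3‖R_L) = 0.7609 × 1687/2017 = 0.636 V.

V ≈ 0.636 V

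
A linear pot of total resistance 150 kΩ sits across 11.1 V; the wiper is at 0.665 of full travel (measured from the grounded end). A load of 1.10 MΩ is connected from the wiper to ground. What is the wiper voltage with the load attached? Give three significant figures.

V ≈ 7.16 V

The wiper splits the pot into (1−α)R = 50.25 kΩ above and αR = 99.75 kΩ below.
Lower section ‖ load = 91.46 kΩ.
V_wiper = 11.1 × 91.46/(50.25 + 91.46) = 7.16 V.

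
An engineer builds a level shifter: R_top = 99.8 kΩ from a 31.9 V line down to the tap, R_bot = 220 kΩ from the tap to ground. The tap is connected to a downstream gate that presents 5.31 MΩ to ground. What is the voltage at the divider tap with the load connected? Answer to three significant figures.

The load sits in parallel with R_bot: R_bot‖R_L = (220 × 5310) / (220 + 5310) = 211.2 kΩ.
V_out = 31.9 × 211.2 / (99.8 + 211.2) = 31.9 × 211.2/311.0 = 21.7 V.

V_out ≈ 21.7 V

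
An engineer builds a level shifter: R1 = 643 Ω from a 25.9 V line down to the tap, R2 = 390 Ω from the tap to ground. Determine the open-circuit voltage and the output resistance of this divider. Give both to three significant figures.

V_th = 9.78 V, R_th = 243 Ω

V_th is the open-circuit tap voltage: 25.9 × 390/(643 + 390) = 9.78 V.
With the supply zeroed, R1 and R2 appear in parallel from the tap: R_th = R1‖R2 = (643 × 390)/1033 = 243 Ω.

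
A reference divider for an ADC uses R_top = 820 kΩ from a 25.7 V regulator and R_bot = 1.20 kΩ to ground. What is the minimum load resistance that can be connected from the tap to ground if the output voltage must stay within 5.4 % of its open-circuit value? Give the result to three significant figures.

Output resistance R_th = R_top‖R_bot = (820 × 1.20)/821.2 = 1.198 kΩ.
The fractional drop is R_th/(R_th + R_L); requiring this ≤ 0.0540 gives R_L ≥ R_th(1/0.0540 − 1) = 1.198 × 17.52 = 21.0 kΩ.

R_L(min) ≈ 21.0 kΩ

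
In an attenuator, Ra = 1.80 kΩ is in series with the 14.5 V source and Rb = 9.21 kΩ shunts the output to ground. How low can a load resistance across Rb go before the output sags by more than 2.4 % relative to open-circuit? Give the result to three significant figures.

Output resistance R_th = Ra‖Rb = (1.80 × 9.21)/11.01 = 1.506 kΩ.
The fractional drop is R_th/(R_th + R_L); requiring this ≤ 0.0240 gives R_L ≥ R_th(1/0.0240 − 1) = 1.506 × 40.67 = 61.2 kΩ.

R_L(min) ≈ 61.2 kΩ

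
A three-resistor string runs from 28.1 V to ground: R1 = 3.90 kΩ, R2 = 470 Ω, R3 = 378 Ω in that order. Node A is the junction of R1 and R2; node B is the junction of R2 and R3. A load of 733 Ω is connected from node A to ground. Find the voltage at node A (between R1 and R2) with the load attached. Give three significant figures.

Below node A the series string R2+R3 = 848.0 Ω sits in parallel with the 733 Ω load: 393.2 Ω.
V_A = 28.1 × 393.2/(3900 + 393.2) = 2.57 V.

V ≈ 2.57 V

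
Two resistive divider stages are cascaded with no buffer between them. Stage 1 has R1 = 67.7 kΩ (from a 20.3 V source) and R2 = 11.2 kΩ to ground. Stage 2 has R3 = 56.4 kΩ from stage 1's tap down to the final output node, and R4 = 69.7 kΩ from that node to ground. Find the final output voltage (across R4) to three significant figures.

V_out ≈ 1.48 V

Stage 2 presents R3+R4 = 126.1 kΩ as a load on stage 1's tap.
Stage 1's lower leg becomes R2‖(R3+R4) = 10.29 kΩ, so V_mid = 20.3 × 10.29/77.99 = 2.678 V.
Stage 2 is itself unloaded: V_out = V_mid × R4/(R3+R4) = 2.678 × 69.7/126.1 = 1.48 V.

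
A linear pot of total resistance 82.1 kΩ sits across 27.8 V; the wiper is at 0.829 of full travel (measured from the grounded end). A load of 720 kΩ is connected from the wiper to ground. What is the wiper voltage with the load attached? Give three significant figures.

The wiper splits the pot into (1−α)R = 14.04 kΩ above and αR = 68.06 kΩ below.
Lower section ‖ load = 62.18 kΩ.
V_wiper = 27.8 × 62.18/(14.04 + 62.18) = 22.7 V.

V ≈ 22.7 V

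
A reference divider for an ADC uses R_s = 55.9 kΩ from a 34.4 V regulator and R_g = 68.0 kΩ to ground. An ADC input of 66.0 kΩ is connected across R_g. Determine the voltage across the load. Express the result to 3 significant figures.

V_out ≈ 12.9 V

The load sits in parallel with R_g: R_g‖R_L = (68.0 × 66.0) / (68.0 + 66.0) = 33.49 kΩ.
V_out = 34.4 × 33.49 / (55.9 + 33.49) = 34.4 × 33.49/89.39 = 12.9 V.
(Unloaded it would have been 18.9 V.)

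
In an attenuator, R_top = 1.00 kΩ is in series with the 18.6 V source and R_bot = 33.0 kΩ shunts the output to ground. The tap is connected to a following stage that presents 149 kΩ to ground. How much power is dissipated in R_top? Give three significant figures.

P ≈ 0.441 mW

Total resistance from the source is R_top + (R_bot‖R_L) = 28.02 kΩ, so I = 18.6/28.02 kΩ = 0.6639 mA.
P = I²·R_top = (0.6639 mA)² × 1.00 kΩ = 0.441 mW.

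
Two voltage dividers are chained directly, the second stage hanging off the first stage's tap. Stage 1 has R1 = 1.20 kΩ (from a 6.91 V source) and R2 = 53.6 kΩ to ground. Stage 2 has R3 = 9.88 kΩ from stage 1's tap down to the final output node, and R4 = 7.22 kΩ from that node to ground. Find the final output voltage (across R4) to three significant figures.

V_out ≈ 2.67 V

Stage 2 presents R3+R4 = 17.10 kΩ as a load on stage 1's tap.
Stage 1's lower leg becomes R2‖(R3+R4) = 12.96 kΩ, so V_mid = 6.91 × 12.96/14.16 = 6.325 V.
Stage 2 is itself unloaded: V_out = V_mid × R4/(R3+R4) = 6.325 × 7.22/17.10 = 2.67 V.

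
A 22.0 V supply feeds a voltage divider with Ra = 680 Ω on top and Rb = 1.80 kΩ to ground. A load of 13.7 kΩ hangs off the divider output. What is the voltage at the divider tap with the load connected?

V_out ≈ 15.4 V

The load sits in parallel with Rb: Rb‖R_L = (1800 × 13700) / (1800 + 13700) = 1591 Ω.
V_out = 22.0 × 1591 / (680 + 1591) = 22.0 × 1591/2271 = 15.4 V.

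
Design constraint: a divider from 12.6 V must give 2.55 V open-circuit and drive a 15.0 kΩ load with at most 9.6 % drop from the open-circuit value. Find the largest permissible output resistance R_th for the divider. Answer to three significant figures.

R_th ≤ 1.59 kΩ

Loading drop = R_th/(R_th + R_L) ≤ 0.0960, so R_th ≤ R_L · ε/(1−ε) = 15.0 kΩ × 0.0960/0.9040 = 1.59 kΩ.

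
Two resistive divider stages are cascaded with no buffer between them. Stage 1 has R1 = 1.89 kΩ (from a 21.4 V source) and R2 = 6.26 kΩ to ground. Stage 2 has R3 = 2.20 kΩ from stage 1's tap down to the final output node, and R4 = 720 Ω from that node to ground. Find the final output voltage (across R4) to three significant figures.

Stage 2 presents R3+R4 = 2920 Ω as a load on stage 1's tap.
Stage 1's lower leg becomes R2‖(R3+R4) = 1991 Ω, so V_mid = 21.4 × 1991/3881 = 10.98 V.
Stage 2 is itself unloaded: V_out = V_mid × R4/(R3+R4) = 10.98 × 720/2920 = 2.71 V.

V_out ≈ 2.71 V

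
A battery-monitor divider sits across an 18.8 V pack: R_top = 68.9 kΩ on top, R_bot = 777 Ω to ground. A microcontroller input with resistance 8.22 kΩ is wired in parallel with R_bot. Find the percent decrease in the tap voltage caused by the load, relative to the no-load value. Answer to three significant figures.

8.55 %

Unloaded V = 18.8 × 777/69680 = 0.20965 V.
Loaded: R_bot‖R_L = 709.9 Ω, giving V = 18.8 × 709.9/69610 = 0.19173 V.
Drop = (0.20965 − 0.19173) / 0.20965 = 8.55 %.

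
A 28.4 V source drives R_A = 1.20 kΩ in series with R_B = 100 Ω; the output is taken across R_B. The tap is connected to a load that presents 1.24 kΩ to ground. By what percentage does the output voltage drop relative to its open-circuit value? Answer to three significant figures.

6.93 %

The divider's output (Thévenin) resistance is R_A‖R_B = 92.31 Ω.
Fractional drop under load = R_th/(R_th + R_L) = 92.31 / (92.31 + 1240) = 0.06928.
So the output falls by 6.93 %.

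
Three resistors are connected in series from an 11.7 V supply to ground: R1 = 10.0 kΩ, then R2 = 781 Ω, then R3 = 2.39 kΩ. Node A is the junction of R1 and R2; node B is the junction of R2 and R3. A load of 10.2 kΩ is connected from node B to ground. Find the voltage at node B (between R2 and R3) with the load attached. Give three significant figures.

V ≈ 1.78 V

At node B, R3 is in parallel with the load: R3‖R_L = 1936 Ω.
Below node A the resistance is R2 + (R3‖R_L) = 2717 Ω, so V_A = 11.7 × 2717/12720 = 2.500 V.
Then V_B = V_A × (R3‖R_L)/(R2 + R3‖R_L) = 2.500 × 1936/2717 = 1.78 V.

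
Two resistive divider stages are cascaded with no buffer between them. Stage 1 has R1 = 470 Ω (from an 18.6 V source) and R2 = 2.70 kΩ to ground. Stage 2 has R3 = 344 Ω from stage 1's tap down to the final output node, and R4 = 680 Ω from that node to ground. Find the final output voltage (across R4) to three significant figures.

V_out ≈ 7.56 V

Stage 2 presents R3+R4 = 1024 Ω as a load on stage 1's tap.
Stage 1's lower leg becomes R2‖(R3+R4) = 742.4 Ω, so V_mid = 18.6 × 742.4/1212 = 11.39 V.
Stage 2 is itself unloaded: V_out = V_mid × R4/(R3+R4) = 11.39 × 680/1024 = 7.56 V.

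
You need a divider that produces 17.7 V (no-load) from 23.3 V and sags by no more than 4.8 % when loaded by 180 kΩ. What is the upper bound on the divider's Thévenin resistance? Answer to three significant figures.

Loading drop = R_th/(R_th + R_L) ≤ 0.0480, so R_th ≤ R_L · ε/(1−ε) = 180 kΩ × 0.0480/0.9520 = 9.08 kΩ.

R_th ≤ 9.08 kΩ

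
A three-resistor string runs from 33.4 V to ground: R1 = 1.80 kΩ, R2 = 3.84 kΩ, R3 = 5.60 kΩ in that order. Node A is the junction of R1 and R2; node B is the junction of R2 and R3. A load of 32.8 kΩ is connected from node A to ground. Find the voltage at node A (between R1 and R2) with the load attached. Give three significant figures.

Below node A the series string R2+R3 = 9.440 kΩ sits in parallel with the 32.8 kΩ load: 7.330 kΩ.
V_A = 33.4 × 7.330/(1.80 + 7.330) = 26.8 V.

V ≈ 26.8 V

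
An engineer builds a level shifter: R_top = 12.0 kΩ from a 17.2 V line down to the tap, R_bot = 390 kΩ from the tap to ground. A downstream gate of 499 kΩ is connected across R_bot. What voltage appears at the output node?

V_out ≈ 16.3 V

The load sits in parallel with R_bot: R_bot‖R_L = (390 × 499) / (390 + 499) = 218.9 kΩ.
V_out = 17.2 × 218.9 / (12.0 + 218.9) = 17.2 × 218.9/230.9 = 16.3 V.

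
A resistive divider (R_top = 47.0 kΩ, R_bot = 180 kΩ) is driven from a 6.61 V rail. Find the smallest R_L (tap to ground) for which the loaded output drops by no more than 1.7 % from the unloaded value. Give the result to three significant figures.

R_L(min) ≈ 2.16 MΩ

Output resistance R_th = R_top‖R_bot = (47.0 × 180)/227.0 = 37.27 kΩ.
The fractional drop is R_th/(R_th + R_L); requiring this ≤ 0.0170 gives R_L ≥ R_th(1/0.0170 − 1) = 37.27 × 57.82 = 2.16 MΩ.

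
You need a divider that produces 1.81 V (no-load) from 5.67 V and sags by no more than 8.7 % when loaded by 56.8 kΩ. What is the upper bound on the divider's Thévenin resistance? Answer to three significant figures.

Loading drop = R_th/(R_th + R_L) ≤ 0.0870, so R_th ≤ R_L · ε/(1−ε) = 56.8 kΩ × 0.0870/0.9130 = 5.41 kΩ.

R_th ≤ 5.41 kΩ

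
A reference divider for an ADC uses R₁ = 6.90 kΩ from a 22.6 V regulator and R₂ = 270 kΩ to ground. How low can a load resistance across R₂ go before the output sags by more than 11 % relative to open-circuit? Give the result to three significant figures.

Output resistance R_th = R₁‖R₂ = (6.90 × 270)/276.9 = 6.728 kΩ.
The fractional drop is R_th/(R_th + R_L); requiring this ≤ 0.110 gives R_L ≥ R_th(1/0.110 − 1) = 6.728 × 8.091 = 54.4 kΩ.

R_L(min) ≈ 54.4 kΩ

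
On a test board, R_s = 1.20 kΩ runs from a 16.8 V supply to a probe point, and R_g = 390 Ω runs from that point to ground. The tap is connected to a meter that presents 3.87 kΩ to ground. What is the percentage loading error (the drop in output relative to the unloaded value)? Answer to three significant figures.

The divider's output (Thévenin) resistance is R_s‖R_g = 294.3 Ω.
Fractional drop under load = R_th/(R_th + R_L) = 294.3 / (294.3 + 3870) = 0.07068.
So the output falls by 7.07 %.

7.07 %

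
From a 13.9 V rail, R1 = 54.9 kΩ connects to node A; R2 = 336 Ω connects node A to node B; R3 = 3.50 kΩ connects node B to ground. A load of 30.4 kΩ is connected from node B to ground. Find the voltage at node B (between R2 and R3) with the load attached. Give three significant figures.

V ≈ 0.747 V

At node B, R3 is in parallel with the load: R3‖R_L = 3139 Ω.
Below node A the resistance is R2 + (R3‖R_L) = 3475 Ω, so V_A = 13.9 × 3475/58370 = 0.8274 V.
Then V_B = V_A × (R3‖R_L)/(R2 + R3‖R_L) = 0.8274 × 3139/3475 = 0.747 V.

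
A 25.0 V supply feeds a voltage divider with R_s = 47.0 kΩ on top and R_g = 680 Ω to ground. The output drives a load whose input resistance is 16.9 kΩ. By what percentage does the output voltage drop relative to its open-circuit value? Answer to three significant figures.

3.81 %

The divider's output (Thévenin) resistance is R_s‖R_g = 670.3 Ω.
Fractional drop under load = R_th/(R_th + R_L) = 670.3 / (670.3 + 16900) = 0.03815.
So the output falls by 3.81 %.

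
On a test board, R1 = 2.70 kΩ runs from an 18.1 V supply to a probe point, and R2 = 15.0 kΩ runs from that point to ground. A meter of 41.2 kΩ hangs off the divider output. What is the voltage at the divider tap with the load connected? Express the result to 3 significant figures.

V_out ≈ 14.5 V

The load sits in parallel with R2: R2‖R_L = (15.0 × 41.2) / (15.0 + 41.2) = 11.00 kΩ.
V_out = 18.1 × 11.00 / (2.70 + 11.00) = 18.1 × 11.00/13.70 = 14.5 V.
(Unloaded it would have been 15.3 V.)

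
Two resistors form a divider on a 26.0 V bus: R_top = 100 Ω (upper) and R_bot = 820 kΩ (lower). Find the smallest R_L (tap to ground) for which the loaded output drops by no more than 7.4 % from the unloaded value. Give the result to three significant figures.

Output resistance R_th = R_top‖R_bot = (100 × 820000)/820100 = 99.99 Ω.
The fractional drop is R_th/(R_th + R_L); requiring this ≤ 0.0740 gives R_L ≥ R_th(1/0.0740 − 1) = 99.99 × 12.51 = 1.25 kΩ.

R_L(min) ≈ 1.25 kΩ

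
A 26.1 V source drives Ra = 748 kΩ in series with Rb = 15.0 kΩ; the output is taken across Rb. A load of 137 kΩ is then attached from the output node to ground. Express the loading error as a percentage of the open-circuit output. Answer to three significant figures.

Unloaded V = 26.1 × 15.0/763.0 = 0.51311 V.
Loaded: Rb‖R_L = 13.52 kΩ, giving V = 26.1 × 13.52/761.5 = 0.46337 V.
Drop = (0.51311 − 0.46337) / 0.51311 = 9.69 %.

9.69 %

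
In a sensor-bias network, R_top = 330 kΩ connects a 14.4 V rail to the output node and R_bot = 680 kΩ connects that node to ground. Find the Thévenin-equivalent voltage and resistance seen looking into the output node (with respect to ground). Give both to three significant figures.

V_th is the open-circuit tap voltage: 14.4 × 680/(330 + 680) = 9.70 V.
With the supply zeroed, R_top and R_bot appear in parallel from the tap: R_th = R_top‖R_bot = (330 × 680)/1010 = 222 kΩ.

V_th = 9.70 V, R_th = 222 kΩ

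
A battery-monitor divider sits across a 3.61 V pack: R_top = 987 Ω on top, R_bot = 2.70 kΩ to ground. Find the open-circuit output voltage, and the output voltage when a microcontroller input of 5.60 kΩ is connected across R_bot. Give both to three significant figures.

Open-circuit: V = 3.61 × 2700/(987 + 2700) = 2.64 V.
With the load, R_bot becomes R_bot‖R_L = 1822 Ω, so V = 3.61 × 1822/2809 = 2.34 V.

Unloaded: 2.64 V; loaded: 2.34 V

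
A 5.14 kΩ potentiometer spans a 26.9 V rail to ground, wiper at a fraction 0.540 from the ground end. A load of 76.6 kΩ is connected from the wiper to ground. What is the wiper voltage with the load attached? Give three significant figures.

The wiper splits the pot into (1−α)R = 2.364 kΩ above and αR = 2.776 kΩ below.
Lower section ‖ load = 2.679 kΩ.
V_wiper = 26.9 × 2.679/(2.364 + 2.679) = 14.3 V.

V ≈ 14.3 V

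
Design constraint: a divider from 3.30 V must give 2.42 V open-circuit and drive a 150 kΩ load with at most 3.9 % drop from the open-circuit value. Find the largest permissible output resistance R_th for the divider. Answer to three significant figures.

Loading drop = R_th/(R_th + R_L) ≤ 0.0390, so R_th ≤ R_L · ε/(1−ε) = 150 kΩ × 0.0390/0.9610 = 6.09 kΩ.
(Any R1, R2 with R2/(R1+R2) = 0.733 and R1‖R2 ≤ 6.09 kΩ will meet the spec.)

R_th ≤ 6.09 kΩ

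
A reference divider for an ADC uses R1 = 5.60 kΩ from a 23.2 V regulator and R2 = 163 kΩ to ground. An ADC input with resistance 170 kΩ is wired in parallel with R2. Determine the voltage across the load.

V_out ≈ 21.7 V

The load sits in parallel with R2: R2‖R_L = (163 × 170) / (163 + 170) = 83.21 kΩ.
V_out = 23.2 × 83.21 / (5.60 + 83.21) = 23.2 × 83.21/88.81 = 21.7 V.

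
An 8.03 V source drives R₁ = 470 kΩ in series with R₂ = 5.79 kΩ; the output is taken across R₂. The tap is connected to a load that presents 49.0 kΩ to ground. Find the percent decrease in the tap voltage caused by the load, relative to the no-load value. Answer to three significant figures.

10.5 %

Unloaded V = 8.03 × 5.79/475.8 = 0.097719 V.
Loaded: R₂‖R_L = 5.178 kΩ, giving V = 8.03 × 5.178/475.2 = 0.087505 V.
Drop = (0.097719 − 0.087505) / 0.097719 = 10.5 %.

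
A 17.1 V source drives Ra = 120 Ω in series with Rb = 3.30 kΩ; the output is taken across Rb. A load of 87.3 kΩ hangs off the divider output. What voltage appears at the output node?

The load sits in parallel with Rb: Rb‖R_L = (3300 × 87300) / (3300 + 87300) = 3180 Ω.
V_out = 17.1 × 3180 / (120 + 3180) = 17.1 × 3180/3300 = 16.5 V.

V_out ≈ 16.5 V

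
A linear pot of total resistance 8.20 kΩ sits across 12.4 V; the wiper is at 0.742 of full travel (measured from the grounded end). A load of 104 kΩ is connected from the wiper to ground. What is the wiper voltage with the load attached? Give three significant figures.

The wiper splits the pot into (1−α)R = 2.116 kΩ above and αR = 6.084 kΩ below.
Lower section ‖ load = 5.748 kΩ.
V_wiper = 12.4 × 5.748/(2.116 + 5.748) = 9.06 V.

V ≈ 9.06 V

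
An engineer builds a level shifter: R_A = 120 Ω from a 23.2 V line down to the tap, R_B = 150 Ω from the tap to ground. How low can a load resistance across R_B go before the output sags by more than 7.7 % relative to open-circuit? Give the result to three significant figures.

Output resistance R_th = R_A‖R_B = (120 × 150)/270.0 = 66.67 Ω.
The fractional drop is R_th/(R_th + R_L); requiring this ≤ 0.0770 gives R_L ≥ R_th(1/0.0770 − 1) = 66.67 × 11.99 = 799 Ω.

R_L(min) ≈ 799 Ω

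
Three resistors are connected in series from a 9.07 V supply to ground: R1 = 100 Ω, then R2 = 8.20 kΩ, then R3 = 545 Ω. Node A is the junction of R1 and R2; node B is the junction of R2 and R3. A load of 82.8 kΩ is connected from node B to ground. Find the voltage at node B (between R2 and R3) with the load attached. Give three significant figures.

At node B, R3 is in parallel with the load: R3‖R_L = 541.4 Ω.
Below node A the resistance is R2 + (R3‖R_L) = 8741 Ω, so V_A = 9.07 × 8741/8841 = 8.967 V.
Then V_B = V_A × (R3‖R_L)/(R2 + R3‖R_L) = 8.967 × 541.4/8741 = 0.555 V.

V ≈ 0.555 V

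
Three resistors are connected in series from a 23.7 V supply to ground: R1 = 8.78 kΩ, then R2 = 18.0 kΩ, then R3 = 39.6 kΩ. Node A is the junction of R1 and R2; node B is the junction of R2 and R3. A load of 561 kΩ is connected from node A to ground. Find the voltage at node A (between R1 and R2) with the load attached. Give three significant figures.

V ≈ 20.3 V

Below node A the series string R2+R3 = 57.60 kΩ sits in parallel with the 561 kΩ load: 52.24 kΩ.
V_A = 23.7 × 52.24/(8.78 + 52.24) = 20.3 V.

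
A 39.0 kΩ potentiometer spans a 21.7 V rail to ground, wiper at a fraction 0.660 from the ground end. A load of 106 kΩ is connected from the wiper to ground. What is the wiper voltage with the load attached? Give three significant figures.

V ≈ 13.2 V

The wiper splits the pot into (1−α)R = 13.26 kΩ above and αR = 25.74 kΩ below.
Lower section ‖ load = 20.71 kΩ.
V_wiper = 21.7 × 20.71/(13.26 + 20.71) = 13.2 V.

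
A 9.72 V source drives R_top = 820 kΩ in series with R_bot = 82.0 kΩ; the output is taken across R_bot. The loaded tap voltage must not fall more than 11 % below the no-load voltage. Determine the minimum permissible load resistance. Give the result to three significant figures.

R_L(min) ≈ 603 kΩ

Output resistance R_th = R_top‖R_bot = (820 × 82.0)/902.0 = 74.55 kΩ.
The fractional drop is R_th/(R_th + R_L); requiring this ≤ 0.110 gives R_L ≥ R_th(1/0.110 − 1) = 74.55 × 8.091 = 603 kΩ.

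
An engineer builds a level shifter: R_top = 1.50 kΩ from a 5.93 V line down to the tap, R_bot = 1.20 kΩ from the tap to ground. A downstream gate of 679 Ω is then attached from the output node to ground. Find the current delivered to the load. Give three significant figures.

R_bot‖R_L = 433.6 Ω; V_out = 5.93 × 433.6/1934 = 1.330 V.
I_L = V_out / R_L = 1.330 / 679 Ω = 1.96 mA.

I_L ≈ 1.96 mA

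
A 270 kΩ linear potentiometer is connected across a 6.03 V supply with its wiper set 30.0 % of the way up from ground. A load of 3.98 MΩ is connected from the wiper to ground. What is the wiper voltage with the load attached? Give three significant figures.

The wiper splits the pot into (1−α)R = 189.0 kΩ above and αR = 81.00 kΩ below.
Lower section ‖ load = 79.38 kΩ.
V_wiper = 6.03 × 79.38/(189.0 + 79.38) = 1.78 V.

V ≈ 1.78 V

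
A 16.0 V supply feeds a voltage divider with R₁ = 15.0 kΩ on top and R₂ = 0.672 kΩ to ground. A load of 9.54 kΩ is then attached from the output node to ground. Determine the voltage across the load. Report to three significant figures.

The load sits in parallel with R₂: R₂‖R_L = (672 × 9540) / (672 + 9540) = 627.8 Ω.
V_out = 16.0 × 627.8 / (15000 + 627.8) = 16.0 × 627.8/15630 = 0.643 V.

V_out ≈ 0.643 V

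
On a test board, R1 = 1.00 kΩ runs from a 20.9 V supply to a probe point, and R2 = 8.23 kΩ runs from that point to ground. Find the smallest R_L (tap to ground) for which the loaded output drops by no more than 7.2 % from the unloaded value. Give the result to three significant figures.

R_L(min) ≈ 11.5 kΩ

Output resistance R_th = R1‖R2 = (1000 × 8230)/9230 = 891.7 Ω.
The fractional drop is R_th/(R_th + R_L); requiring this ≤ 0.0720 gives R_L ≥ R_th(1/0.0720 − 1) = 891.7 × 12.89 = 11.5 kΩ.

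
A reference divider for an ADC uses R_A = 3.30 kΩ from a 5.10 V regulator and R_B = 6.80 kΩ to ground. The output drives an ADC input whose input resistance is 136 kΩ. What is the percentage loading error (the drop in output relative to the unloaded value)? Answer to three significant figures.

The divider's output (Thévenin) resistance is R_A‖R_B = 2.222 kΩ.
Fractional drop under load = R_th/(R_th + R_L) = 2.222 / (2.222 + 136) = 0.01607.
So the output falls by 1.61 %.

1.61 %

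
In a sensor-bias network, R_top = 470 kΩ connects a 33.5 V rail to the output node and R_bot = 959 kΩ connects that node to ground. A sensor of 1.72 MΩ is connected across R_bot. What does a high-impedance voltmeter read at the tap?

The load sits in parallel with R_bot: R_bot‖R_L = (959 × 1720) / (959 + 1720) = 615.7 kΩ.
V_out = 33.5 × 615.7 / (470 + 615.7) = 33.5 × 615.7/1086 = 19.0 V.

V_out ≈ 19.0 V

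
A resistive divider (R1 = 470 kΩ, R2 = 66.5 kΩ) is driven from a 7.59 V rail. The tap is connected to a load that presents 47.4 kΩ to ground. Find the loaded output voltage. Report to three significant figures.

The load sits in parallel with R2: R2‖R_L = (66.5 × 47.4) / (66.5 + 47.4) = 27.67 kΩ.
V_out = 7.59 × 27.67 / (470 + 27.67) = 7.59 × 27.67/497.7 = 0.422 V.

V_out ≈ 0.422 V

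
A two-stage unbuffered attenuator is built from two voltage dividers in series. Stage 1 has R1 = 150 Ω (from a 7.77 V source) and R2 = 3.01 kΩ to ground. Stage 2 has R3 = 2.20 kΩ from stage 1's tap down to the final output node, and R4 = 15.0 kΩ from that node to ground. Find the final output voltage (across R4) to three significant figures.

V_out ≈ 6.40 V

Stage 2 presents R3+R4 = 17200 Ω as a load on stage 1's tap.
Stage 1's lower leg becomes R2‖(R3+R4) = 2562 Ω, so V_mid = 7.77 × 2562/2712 = 7.340 V.
Stage 2 is itself unloaded: V_out = V_mid × R4/(R3+R4) = 7.340 × 15000/17200 = 6.40 V.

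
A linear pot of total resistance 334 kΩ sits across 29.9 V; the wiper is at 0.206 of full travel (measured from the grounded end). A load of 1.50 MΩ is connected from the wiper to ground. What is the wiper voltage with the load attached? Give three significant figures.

The wiper splits the pot into (1−α)R = 265.2 kΩ above and αR = 68.80 kΩ below.
Lower section ‖ load = 65.79 kΩ.
V_wiper = 29.9 × 65.79/(265.2 + 65.79) = 5.94 V.

V ≈ 5.94 V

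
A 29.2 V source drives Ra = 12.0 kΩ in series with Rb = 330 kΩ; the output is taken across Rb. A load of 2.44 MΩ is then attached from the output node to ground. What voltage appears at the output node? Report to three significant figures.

V_out ≈ 28.0 V

The load sits in parallel with Rb: Rb‖R_L = (330 × 2440) / (330 + 2440) = 290.7 kΩ.
V_out = 29.2 × 290.7 / (12.0 + 290.7) = 29.2 × 290.7/302.7 = 28.0 V.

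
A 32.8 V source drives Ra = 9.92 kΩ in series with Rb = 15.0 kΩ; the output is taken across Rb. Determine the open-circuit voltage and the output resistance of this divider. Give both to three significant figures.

V_th = 19.7 V, R_th = 5.97 kΩ

V_th is the open-circuit tap voltage: 32.8 × 15.0/(9.92 + 15.0) = 19.7 V.
With the supply zeroed, Ra and Rb appear in parallel from the tap: R_th = Ra‖Rb = (9.92 × 15.0)/24.92 = 5.97 kΩ.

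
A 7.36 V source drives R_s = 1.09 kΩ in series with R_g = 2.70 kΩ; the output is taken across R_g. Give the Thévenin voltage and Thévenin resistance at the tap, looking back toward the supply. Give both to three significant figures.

V_th is the open-circuit tap voltage: 7.36 × 2.70/(1.09 + 2.70) = 5.24 V.
With the supply zeroed, R_s and R_g appear in parallel from the tap: R_th = R_s‖R_g = (1.09 × 2.70)/3.790 = 777 Ω.

V_th = 5.24 V, R_th = 777 Ω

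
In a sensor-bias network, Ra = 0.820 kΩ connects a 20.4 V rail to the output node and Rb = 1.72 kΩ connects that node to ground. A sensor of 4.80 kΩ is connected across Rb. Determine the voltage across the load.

The load sits in parallel with Rb: Rb‖R_L = (1720 × 4800) / (1720 + 4800) = 1266 Ω.
V_out = 20.4 × 1266 / (820 + 1266) = 20.4 × 1266/2086 = 12.4 V.

V_out ≈ 12.4 V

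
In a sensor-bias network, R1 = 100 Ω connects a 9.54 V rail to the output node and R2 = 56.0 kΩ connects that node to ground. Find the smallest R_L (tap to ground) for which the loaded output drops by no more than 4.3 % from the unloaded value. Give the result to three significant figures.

Output resistance R_th = R1‖R2 = (100 × 56000)/56100 = 99.82 Ω.
The fractional drop is R_th/(R_th + R_L); requiring this ≤ 0.0430 gives R_L ≥ R_th(1/0.0430 − 1) = 99.82 × 22.26 = 2.22 kΩ.

R_L(min) ≈ 2.22 kΩ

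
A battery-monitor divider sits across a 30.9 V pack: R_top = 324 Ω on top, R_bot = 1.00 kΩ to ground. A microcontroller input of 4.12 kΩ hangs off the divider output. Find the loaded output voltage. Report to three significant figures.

The load sits in parallel with R_bot: R_bot‖R_L = (1000 × 4120) / (1000 + 4120) = 804.7 Ω.
V_out = 30.9 × 804.7 / (324 + 804.7) = 30.9 × 804.7/1129 = 22.0 V.
(Unloaded it would have been 23.3 V.)

V_out ≈ 22.0 V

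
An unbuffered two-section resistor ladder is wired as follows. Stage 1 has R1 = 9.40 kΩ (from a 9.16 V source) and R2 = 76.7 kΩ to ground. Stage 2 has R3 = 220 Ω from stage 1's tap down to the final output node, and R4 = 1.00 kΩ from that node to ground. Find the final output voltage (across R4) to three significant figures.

V_out ≈ 0.851 V

Stage 2 presents R3+R4 = 1220 Ω as a load on stage 1's tap.
Stage 1's lower leg becomes R2‖(R3+R4) = 1201 Ω, so V_mid = 9.16 × 1201/10600 = 1.038 V.
Stage 2 is itself unloaded: V_out = V_mid × R4/(R3+R4) = 1.038 × 1000/1220 = 0.851 V.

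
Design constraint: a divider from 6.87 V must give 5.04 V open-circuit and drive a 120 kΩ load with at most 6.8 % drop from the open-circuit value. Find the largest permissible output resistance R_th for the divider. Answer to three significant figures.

R_th ≤ 8.76 kΩ

Loading drop = R_th/(R_th + R_L) ≤ 0.0680, so R_th ≤ R_L · ε/(1−ε) = 120 kΩ × 0.0680/0.9320 = 8.76 kΩ.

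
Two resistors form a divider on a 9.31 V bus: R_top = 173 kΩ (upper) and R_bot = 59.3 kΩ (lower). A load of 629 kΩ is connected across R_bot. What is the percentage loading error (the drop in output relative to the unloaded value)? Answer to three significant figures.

6.56 %

The divider's output (Thévenin) resistance is R_top‖R_bot = 44.16 kΩ.
Fractional drop under load = R_th/(R_th + R_L) = 44.16 / (44.16 + 629) = 0.06560.
So the output falls by 6.56 %.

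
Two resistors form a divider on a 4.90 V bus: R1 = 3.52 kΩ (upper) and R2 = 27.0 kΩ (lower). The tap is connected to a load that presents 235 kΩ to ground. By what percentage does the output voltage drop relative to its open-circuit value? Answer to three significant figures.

The divider's output (Thévenin) resistance is R1‖R2 = 3.114 kΩ.
Fractional drop under load = R_th/(R_th + R_L) = 3.114 / (3.114 + 235) = 0.01308.
So the output falls by 1.31 %.

1.31 %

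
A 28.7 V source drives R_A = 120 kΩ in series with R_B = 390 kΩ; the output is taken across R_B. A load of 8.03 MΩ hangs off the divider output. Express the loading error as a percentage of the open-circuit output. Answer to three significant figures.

1.13 %

The divider's output (Thévenin) resistance is R_A‖R_B = 91.76 kΩ.
Fractional drop under load = R_th/(R_th + R_L) = 91.76 / (91.76 + 8030) = 0.01130.
So the output falls by 1.13 %.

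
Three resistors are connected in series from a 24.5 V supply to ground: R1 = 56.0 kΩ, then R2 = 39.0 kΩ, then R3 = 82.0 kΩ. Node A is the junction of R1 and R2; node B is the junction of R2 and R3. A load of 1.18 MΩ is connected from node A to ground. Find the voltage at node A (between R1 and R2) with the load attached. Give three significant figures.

V ≈ 16.2 V

Below node A the series string R2+R3 = 121.0 kΩ sits in parallel with the 1180 kΩ load: 109.7 kΩ.
V_A = 24.5 × 109.7/(56.0 + 109.7) = 16.2 V.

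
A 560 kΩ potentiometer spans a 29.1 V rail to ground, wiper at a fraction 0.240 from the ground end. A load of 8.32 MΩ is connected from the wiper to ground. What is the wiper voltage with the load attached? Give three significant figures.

V ≈ 6.90 V

The wiper splits the pot into (1−α)R = 425.6 kΩ above and αR = 134.4 kΩ below.
Lower section ‖ load = 132.3 kΩ.
V_wiper = 29.1 × 132.3/(425.6 + 132.3) = 6.90 V.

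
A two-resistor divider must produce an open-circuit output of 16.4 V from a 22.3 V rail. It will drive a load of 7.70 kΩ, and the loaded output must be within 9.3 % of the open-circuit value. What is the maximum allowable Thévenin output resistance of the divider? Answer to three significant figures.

R_th ≤ 790 Ω

Loading drop = R_th/(R_th + R_L) ≤ 0.0930, so R_th ≤ R_L · ε/(1−ε) = 7.70 kΩ × 0.0930/0.9070 = 790 Ω.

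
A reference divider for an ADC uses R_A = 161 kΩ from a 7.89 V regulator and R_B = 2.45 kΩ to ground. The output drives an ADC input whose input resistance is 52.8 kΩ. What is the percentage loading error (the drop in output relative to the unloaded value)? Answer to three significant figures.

4.37 %

The divider's output (Thévenin) resistance is R_A‖R_B = 2.413 kΩ.
Fractional drop under load = R_th/(R_th + R_L) = 2.413 / (2.413 + 52.8) = 0.04371.
So the output falls by 4.37 %.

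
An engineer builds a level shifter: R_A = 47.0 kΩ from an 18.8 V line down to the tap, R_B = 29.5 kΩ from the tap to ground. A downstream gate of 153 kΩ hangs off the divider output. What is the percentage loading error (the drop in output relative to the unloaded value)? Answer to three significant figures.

10.6 %

The divider's output (Thévenin) resistance is R_A‖R_B = 18.12 kΩ.
Fractional drop under load = R_th/(R_th + R_L) = 18.12 / (18.12 + 153) = 0.1059.
So the output falls by 10.6 %.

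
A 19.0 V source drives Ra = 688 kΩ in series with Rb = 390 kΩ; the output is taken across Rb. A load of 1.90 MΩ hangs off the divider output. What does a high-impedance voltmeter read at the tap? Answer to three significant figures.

V_out ≈ 6.08 V

The load sits in parallel with Rb: Rb‖R_L = (390 × 1900) / (390 + 1900) = 323.6 kΩ.
V_out = 19.0 × 323.6 / (688 + 323.6) = 19.0 × 323.6/1012 = 6.08 V.
(Unloaded it would have been 6.87 V.)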